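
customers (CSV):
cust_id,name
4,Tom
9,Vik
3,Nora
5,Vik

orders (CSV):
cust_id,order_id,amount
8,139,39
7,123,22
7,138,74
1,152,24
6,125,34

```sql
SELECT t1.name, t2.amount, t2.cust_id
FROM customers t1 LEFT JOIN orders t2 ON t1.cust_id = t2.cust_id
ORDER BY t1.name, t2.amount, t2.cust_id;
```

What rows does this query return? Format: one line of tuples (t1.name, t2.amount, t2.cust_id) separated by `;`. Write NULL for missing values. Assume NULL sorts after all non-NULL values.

(Nora, NULL, NULL); (Tom, NULL, NULL); (Vik, NULL, NULL); (Vik, NULL, NULL)

LEFT JOIN keeps every row from `customers`; unmatched rows get NULL for `orders`'s columns.
Matching on t1.cust_id = t2.cust_id.
Matched pairs: 0; unmatched t1 rows kept: 4.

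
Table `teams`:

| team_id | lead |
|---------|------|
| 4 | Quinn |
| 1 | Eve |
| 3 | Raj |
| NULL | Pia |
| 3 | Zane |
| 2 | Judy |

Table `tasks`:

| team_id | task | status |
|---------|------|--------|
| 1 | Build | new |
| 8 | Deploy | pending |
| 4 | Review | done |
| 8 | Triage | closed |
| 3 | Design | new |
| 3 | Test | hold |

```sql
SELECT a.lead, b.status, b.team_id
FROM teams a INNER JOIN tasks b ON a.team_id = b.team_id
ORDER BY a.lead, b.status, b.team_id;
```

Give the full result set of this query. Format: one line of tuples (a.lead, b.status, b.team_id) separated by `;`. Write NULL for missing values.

(Eve, new, 1); (Quinn, done, 4); (Raj, hold, 3); (Raj, new, 3); (Zane, hold, 3); (Zane, new, 3)

INNER JOIN keeps only pairs where the ON condition holds.
Matching on a.team_id = b.team_id. A NULL in a compared column never satisfies the condition.
- a (team_id=4) pairs with 1 row(s) of b.
- a (team_id=1) pairs with 1 row(s) of b.
- a (team_id=3) pairs with 2 row(s) of b.
- a (team_id=NULL) has no partner → excluded.
- a (team_id=3) pairs with 2 row(s) of b.
- a (team_id=2) has no partner → excluded.
After projecting and ordering:
a.lead | b.status | b.team_id
Eve | new | 1
Quinn | done | 4
Raj | hold | 3
Raj | new | 3
Zane | hold | 3
Zane | new | 3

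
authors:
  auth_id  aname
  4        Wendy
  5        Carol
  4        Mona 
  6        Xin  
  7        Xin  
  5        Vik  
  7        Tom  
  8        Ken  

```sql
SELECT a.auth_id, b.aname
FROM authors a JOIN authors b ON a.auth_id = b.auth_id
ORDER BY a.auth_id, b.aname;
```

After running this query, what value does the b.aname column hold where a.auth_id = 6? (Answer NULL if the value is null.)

INNER JOIN keeps only pairs where the ON condition holds.
Matching on a.auth_id = b.auth_id.
- a[0] auth_id=4 → 2 match(es) in b → 2 row(s).
- a[1] auth_id=5 → 2 match(es) in b → 2 row(s).
- a[2] auth_id=4 → 2 match(es) in b → 2 row(s).
- a[3] auth_id=6 → 1 match(es) in b → 1 row(s).
- a[4] auth_id=7 → 2 match(es) in b → 2 row(s).
- a[5] auth_id=5 → 2 match(es) in b → 2 row(s).
- a[6] auth_id=7 → 2 match(es) in b → 2 row(s).
- a[7] auth_id=8 → 1 match(es) in b → 1 row(s).

Xin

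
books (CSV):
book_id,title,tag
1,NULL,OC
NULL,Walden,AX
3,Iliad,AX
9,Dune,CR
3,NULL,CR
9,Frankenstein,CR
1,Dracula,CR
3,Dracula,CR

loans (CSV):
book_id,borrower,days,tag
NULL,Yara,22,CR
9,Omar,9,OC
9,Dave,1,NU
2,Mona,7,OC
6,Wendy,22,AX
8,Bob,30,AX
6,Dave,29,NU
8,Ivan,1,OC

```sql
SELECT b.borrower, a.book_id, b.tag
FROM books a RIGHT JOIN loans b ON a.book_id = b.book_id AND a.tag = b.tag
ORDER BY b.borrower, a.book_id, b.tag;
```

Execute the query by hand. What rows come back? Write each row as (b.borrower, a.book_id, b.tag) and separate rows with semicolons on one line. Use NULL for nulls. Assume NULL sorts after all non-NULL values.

(Bob, NULL, AX); (Dave, NULL, NU); (Dave, NULL, NU); (Ivan, NULL, OC); (Mona, NULL, OC); (Omar, NULL, OC); (Wendy, NULL, AX); (Yara, NULL, CR)

RIGHT JOIN keeps every row from `loans`; unmatched rows get NULL for `books`'s columns.
Matching on a.book_id = b.book_id AND a.tag = b.tag. A NULL in a compared column never satisfies the condition.
- a[0] book_id=1, tag=OC → no match.
- a[1] book_id=NULL, tag=AX → no match.
- a[2] book_id=3, tag=AX → no match.
- a[3] book_id=9, tag=CR → no match.
- a[4] book_id=3, tag=CR → no match.
- a[5] book_id=9, tag=CR → no match.
- a[6] book_id=1, tag=CR → no match.
- a[7] book_id=3, tag=CR → no match.
- 8 row(s) from b found no a partner → padded with NULL.
After projecting and ordering:
b.borrower | a.book_id | b.tag
Bob | NULL | AX
Dave | NULL | NU
Dave | NULL | NU
Ivan | NULL | OC
Mona | NULL | OC
Omar | NULL | OC
Wendy | NULL | AX
Yara | NULL | CR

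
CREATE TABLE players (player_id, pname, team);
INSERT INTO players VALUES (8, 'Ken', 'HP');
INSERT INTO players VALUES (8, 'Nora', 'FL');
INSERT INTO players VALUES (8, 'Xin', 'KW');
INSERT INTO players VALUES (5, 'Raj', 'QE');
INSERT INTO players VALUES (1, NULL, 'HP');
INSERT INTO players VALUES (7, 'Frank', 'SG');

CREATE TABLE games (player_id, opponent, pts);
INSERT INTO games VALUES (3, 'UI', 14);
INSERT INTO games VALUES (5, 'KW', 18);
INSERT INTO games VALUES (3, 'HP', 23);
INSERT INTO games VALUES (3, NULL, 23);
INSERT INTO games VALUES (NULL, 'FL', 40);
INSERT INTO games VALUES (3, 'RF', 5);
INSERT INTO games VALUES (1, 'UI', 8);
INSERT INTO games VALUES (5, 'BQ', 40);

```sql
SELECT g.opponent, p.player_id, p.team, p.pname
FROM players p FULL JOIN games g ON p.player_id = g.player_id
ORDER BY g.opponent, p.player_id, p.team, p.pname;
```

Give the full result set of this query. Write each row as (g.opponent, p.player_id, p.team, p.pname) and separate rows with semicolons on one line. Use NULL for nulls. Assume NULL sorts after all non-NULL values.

(BQ, 5, QE, Raj); (FL, NULL, NULL, NULL); (HP, NULL, NULL, NULL); (KW, 5, QE, Raj); (RF, NULL, NULL, NULL); (UI, 1, HP, NULL); (UI, NULL, NULL, NULL); (NULL, 7, SG, Frank); (NULL, 8, FL, Nora); (NULL, 8, HP, Ken); (NULL, 8, KW, Xin); (NULL, NULL, NULL, NULL)

FULL OUTER JOIN keeps every row from both sides; unmatched rows get NULL for the other side's columns.
Matching on p.player_id = g.player_id. A NULL in a compared column never satisfies the condition.
- p row (player_id=8): no match → kept, g columns NULL.
- p row (player_id=8): no match → kept, g columns NULL.
- p row (player_id=8): no match → kept, g columns NULL.
- p row (player_id=5): matches 2 g row(s) → 2 output row(s).
- p row (player_id=1): matches 1 g row(s) → 1 output row(s).
- p row (player_id=7): no match → kept, g columns NULL.
- plus 5 unmatched g row(s), each kept with NULL p columns.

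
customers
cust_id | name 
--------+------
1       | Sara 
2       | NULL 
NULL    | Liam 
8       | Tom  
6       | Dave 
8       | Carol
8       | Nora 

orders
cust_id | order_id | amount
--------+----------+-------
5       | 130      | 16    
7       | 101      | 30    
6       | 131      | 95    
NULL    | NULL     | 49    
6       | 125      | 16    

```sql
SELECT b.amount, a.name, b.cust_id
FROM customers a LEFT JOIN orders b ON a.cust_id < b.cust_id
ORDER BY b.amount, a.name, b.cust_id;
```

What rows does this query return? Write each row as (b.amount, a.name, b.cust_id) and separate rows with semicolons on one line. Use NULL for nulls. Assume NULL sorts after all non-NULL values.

LEFT JOIN keeps every row from `customers`; unmatched rows get NULL for `orders`'s columns.
Matching on a.cust_id < b.cust_id. A NULL in a compared column never satisfies the condition.
- a row (cust_id=1): matches 4 b row(s) → 4 output row(s).
- a row (cust_id=2): matches 4 b row(s) → 4 output row(s).
- a row (cust_id=NULL): no match → kept, b columns NULL.
- a row (cust_id=8): no match → kept, b columns NULL.
- a row (cust_id=6): matches 1 b row(s) → 1 output row(s).
- a row (cust_id=8): no match → kept, b columns NULL.
- a row (cust_id=8): no match → kept, b columns NULL.

(16, Sara, 5); (16, Sara, 6); (16, NULL, 5); (16, NULL, 6); (30, Dave, 7); (30, Sara, 7); (30, NULL, 7); (95, Sara, 6); (95, NULL, 6); (NULL, Carol, NULL); (NULL, Liam, NULL); (NULL, Nora, NULL); (NULL, Tom, NULL)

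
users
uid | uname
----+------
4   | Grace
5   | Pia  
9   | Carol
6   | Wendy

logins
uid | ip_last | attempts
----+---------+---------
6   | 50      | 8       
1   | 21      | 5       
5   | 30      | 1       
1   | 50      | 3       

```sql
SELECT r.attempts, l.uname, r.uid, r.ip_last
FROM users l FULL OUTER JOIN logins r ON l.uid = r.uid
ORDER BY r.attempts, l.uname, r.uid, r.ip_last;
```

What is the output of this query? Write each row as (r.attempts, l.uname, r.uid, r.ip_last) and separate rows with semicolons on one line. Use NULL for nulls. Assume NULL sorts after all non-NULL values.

FULL OUTER JOIN keeps every row from both sides; unmatched rows get NULL for the other side's columns.
Matching on l.uid = r.uid.
- l row (uid=4): no match → kept, r columns NULL.
- l row (uid=5): matches 1 r row(s) → 1 output row(s).
- l row (uid=9): no match → kept, r columns NULL.
- l row (uid=6): matches 1 r row(s) → 1 output row(s).
- 2 row(s) from r found no l partner → padded with NULL.
After projecting and ordering:
r.attempts | l.uname | r.uid | r.ip_last
1 | Pia | 5 | 30
3 | NULL | 1 | 50
5 | NULL | 1 | 21
8 | Wendy | 6 | 50
NULL | Carol | NULL | NULL
NULL | Grace | NULL | NULL

(1, Pia, 5, 30); (3, NULL, 1, 50); (5, NULL, 1, 21); (8, Wendy, 6, 50); (NULL, Carol, NULL, NULL); (NULL, Grace, NULL, NULL)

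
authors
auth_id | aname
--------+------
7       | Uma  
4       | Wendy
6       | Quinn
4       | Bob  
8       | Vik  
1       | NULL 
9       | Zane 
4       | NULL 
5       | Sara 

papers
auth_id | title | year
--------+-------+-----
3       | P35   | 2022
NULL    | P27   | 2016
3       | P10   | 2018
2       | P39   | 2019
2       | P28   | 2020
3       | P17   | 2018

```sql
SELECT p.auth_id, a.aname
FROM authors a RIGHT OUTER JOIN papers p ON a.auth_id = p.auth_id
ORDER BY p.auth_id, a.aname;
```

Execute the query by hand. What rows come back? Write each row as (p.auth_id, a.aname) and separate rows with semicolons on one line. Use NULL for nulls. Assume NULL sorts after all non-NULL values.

(2, NULL); (2, NULL); (3, NULL); (3, NULL); (3, NULL); (NULL, NULL)

RIGHT JOIN keeps every row from `papers`; unmatched rows get NULL for `authors`'s columns.
Matching on a.auth_id = p.auth_id. A NULL in a compared column never satisfies the condition.
Matched pairs: 0; unmatched p rows kept: 6.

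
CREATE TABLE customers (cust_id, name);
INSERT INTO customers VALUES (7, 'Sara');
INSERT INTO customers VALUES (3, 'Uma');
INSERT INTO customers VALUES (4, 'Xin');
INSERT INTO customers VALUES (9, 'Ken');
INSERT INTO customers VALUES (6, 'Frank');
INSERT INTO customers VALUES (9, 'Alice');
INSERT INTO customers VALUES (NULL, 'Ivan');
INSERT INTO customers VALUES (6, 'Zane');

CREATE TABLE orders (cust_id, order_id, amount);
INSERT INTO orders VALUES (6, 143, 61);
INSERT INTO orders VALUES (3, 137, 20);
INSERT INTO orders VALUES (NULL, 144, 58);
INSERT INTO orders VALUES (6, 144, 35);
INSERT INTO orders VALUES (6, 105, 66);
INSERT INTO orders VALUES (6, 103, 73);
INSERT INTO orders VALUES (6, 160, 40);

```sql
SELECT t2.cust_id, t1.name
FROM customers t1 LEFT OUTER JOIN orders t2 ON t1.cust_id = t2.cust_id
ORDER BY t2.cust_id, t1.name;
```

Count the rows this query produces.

LEFT JOIN keeps every row from `customers`; unmatched rows get NULL for `orders`'s columns.
Matching on t1.cust_id = t2.cust_id. A NULL in a compared column never satisfies the condition.
Matched pairs: 11; unmatched t1 rows kept: 5.
Total: 11 matched + 5 padded = 16 rows.

16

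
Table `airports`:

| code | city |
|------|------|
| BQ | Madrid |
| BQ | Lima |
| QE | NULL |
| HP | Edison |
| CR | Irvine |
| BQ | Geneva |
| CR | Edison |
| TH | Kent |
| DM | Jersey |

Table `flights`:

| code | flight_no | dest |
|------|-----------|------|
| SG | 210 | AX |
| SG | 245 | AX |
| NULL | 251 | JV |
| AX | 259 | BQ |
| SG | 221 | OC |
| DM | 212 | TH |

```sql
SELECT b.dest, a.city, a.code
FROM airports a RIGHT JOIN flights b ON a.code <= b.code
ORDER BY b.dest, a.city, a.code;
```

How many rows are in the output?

RIGHT JOIN keeps every row from `flights`; unmatched rows get NULL for `airports`'s columns.
Matching on a.code <= b.code. A NULL in a compared column never satisfies the condition.
- a (code=BQ) pairs with 4 row(s) of b.
- a (code=BQ) pairs with 4 row(s) of b.
- a (code=QE) pairs with 3 row(s) of b.
- a (code=HP) pairs with 3 row(s) of b.
- a (code=CR) pairs with 4 row(s) of b.
- a (code=BQ) pairs with 4 row(s) of b.
- a (code=CR) pairs with 4 row(s) of b.
- a (code=TH) has no partner in b.
- a (code=DM) pairs with 4 row(s) of b.
- 2 row(s) from b found no a partner → padded with NULL.
Total: 30 matched + 2 padded = 32 rows.

32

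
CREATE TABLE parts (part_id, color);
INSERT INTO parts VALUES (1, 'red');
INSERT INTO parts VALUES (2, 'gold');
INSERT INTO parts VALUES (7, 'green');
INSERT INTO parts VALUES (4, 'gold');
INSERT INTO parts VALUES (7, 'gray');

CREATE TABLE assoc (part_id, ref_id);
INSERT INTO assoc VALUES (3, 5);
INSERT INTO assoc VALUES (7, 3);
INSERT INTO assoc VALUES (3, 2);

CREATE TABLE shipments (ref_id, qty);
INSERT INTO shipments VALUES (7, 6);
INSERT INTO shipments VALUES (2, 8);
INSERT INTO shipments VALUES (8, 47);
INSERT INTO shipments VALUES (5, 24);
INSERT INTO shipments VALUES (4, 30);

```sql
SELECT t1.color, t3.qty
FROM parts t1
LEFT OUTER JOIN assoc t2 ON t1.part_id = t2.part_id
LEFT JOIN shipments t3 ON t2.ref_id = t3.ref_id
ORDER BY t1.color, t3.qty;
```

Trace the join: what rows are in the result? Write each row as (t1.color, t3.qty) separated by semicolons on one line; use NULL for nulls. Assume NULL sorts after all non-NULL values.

(gold, NULL); (gold, NULL); (gray, NULL); (green, NULL); (red, NULL)

Step 1 — t1 LEFT JOIN t2 on part_id → 5 row(s).
Then LEFT JOIN `shipments t3` on ref_id: each of those 5 rows is kept; rows whose t2.ref_id has no match in t3 get NULL for t3's columns.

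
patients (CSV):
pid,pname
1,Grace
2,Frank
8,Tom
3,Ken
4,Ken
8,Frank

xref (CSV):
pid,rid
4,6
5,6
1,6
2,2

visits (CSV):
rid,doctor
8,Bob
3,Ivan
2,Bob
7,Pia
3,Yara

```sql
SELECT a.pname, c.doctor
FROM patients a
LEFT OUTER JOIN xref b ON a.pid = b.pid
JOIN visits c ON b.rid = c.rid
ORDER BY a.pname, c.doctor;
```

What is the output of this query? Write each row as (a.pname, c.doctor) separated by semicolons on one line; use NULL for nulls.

(Frank, Bob)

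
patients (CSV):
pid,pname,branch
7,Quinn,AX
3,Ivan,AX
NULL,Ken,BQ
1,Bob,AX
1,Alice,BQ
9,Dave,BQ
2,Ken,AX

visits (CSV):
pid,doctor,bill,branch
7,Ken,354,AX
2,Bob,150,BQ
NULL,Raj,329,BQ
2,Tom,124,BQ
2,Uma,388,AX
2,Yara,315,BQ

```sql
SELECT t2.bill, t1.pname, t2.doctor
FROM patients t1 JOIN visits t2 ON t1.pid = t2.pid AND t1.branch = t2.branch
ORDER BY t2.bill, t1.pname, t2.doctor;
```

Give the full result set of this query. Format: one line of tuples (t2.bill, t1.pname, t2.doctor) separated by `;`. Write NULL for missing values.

INNER JOIN keeps only pairs where the ON condition holds.
Matching on t1.pid = t2.pid AND t1.branch = t2.branch. A NULL in a compared column never satisfies the condition.
- pid=7, branch=AX: 1 matching t2 row(s), so 1 row(s) emitted.
- pid=3, branch=AX: no matching t2 row, dropped.
- pid=NULL, branch=BQ: no matching t2 row, dropped.
- pid=1, branch=AX: no matching t2 row, dropped.
- pid=1, branch=BQ: no matching t2 row, dropped.
- pid=9, branch=BQ: no matching t2 row, dropped.
- pid=2, branch=AX: 1 matching t2 row(s), so 1 row(s) emitted.
After projecting and ordering:
t2.bill | t1.pname | t2.doctor
354 | Quinn | Ken
388 | Ken | Uma

(354, Quinn, Ken); (388, Ken, Uma)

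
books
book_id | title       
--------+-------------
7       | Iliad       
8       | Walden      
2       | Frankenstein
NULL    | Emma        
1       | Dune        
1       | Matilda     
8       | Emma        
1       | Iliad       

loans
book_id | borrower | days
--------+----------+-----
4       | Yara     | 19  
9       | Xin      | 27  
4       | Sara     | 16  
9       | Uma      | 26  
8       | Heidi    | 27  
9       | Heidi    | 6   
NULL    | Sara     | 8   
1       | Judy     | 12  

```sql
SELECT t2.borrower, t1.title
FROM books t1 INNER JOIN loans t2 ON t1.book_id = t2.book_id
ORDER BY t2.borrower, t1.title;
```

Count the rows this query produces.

INNER JOIN keeps only pairs where the ON condition holds.
Matching on t1.book_id = t2.book_id. A NULL in a compared column never satisfies the condition.
Matched pairs: 5.
Total: 5 rows.

5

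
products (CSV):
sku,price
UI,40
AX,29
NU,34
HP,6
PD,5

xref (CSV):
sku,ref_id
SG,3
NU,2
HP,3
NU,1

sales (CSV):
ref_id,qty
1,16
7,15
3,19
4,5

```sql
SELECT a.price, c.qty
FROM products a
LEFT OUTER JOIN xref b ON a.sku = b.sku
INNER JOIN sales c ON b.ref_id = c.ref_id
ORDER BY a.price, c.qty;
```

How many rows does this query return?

Joins associate left-to-right: products LEFT JOIN xref on sku gives 6 intermediate row(s).
Then INNER JOIN `sales c` on ref_id: keep only rows whose b.ref_id appears in c.
Result: 2 row(s).

2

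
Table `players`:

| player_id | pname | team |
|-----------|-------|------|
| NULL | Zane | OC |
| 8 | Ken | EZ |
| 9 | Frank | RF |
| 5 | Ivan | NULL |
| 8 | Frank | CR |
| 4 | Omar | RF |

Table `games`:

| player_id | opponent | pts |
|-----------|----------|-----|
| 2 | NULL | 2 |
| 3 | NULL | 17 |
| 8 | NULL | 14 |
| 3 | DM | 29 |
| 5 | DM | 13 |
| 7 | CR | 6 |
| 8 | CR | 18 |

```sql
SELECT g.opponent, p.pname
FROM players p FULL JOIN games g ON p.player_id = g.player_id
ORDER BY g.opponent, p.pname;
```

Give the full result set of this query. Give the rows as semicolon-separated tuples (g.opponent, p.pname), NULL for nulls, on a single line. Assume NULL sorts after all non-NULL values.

FULL OUTER JOIN keeps every row from both sides; unmatched rows get NULL for the other side's columns.
Matching on p.player_id = g.player_id. A NULL in a compared column never satisfies the condition.
Matched pairs: 5; unmatched p rows kept: 3; unmatched g rows kept: 4.

(CR, Frank); (CR, Ken); (CR, NULL); (DM, Ivan); (DM, NULL); (NULL, Frank); (NULL, Frank); (NULL, Ken); (NULL, Omar); (NULL, Zane); (NULL, NULL); (NULL, NULL)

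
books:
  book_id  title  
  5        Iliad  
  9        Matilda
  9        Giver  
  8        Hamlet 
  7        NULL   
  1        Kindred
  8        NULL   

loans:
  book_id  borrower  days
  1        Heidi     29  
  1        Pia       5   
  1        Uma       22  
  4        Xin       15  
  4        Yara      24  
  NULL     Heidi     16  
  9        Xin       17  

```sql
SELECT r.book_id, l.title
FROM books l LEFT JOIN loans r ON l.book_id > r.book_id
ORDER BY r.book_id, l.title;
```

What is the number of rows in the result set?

LEFT JOIN keeps every row from `books`; unmatched rows get NULL for `loans`'s columns.
Matching on l.book_id > r.book_id. A NULL in a compared column never satisfies the condition.
Matched pairs: 30; unmatched l rows kept: 1.
Total: 30 matched + 1 padded = 31 rows.

31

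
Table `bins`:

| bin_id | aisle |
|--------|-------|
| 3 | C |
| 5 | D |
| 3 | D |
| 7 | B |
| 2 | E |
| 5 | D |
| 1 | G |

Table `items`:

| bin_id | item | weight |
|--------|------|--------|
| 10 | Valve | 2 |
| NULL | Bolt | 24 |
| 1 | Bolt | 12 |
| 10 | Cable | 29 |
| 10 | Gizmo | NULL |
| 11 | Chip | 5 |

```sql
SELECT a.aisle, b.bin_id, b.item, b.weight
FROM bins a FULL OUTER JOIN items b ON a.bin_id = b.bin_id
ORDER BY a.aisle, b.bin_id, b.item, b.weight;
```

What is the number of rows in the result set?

FULL OUTER JOIN keeps every row from both sides; unmatched rows get NULL for the other side's columns.
Matching on a.bin_id = b.bin_id. A NULL in a compared column never satisfies the condition.
Matched pairs: 1; unmatched a rows kept: 6; unmatched b rows kept: 5.
Total: 1 matched + 11 padded = 12 rows.

12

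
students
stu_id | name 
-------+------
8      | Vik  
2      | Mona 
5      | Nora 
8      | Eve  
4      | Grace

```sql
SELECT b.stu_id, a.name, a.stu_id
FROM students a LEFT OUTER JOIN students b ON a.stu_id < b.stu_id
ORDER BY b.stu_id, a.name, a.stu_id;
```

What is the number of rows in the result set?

11

LEFT JOIN keeps every row from `students a`; unmatched rows get NULL for `students b`'s columns.
Matching on a.stu_id < b.stu_id.
- stu_id=8: no b row matches, row kept with b columns NULL.
- stu_id=2: 4 matching b row(s), so 4 row(s) emitted.
- stu_id=5: 2 matching b row(s), so 2 row(s) emitted.
- stu_id=8: no b row matches, row kept with b columns NULL.
- stu_id=4: 3 matching b row(s), so 3 row(s) emitted.
Total: 9 matched + 2 padded = 11 rows.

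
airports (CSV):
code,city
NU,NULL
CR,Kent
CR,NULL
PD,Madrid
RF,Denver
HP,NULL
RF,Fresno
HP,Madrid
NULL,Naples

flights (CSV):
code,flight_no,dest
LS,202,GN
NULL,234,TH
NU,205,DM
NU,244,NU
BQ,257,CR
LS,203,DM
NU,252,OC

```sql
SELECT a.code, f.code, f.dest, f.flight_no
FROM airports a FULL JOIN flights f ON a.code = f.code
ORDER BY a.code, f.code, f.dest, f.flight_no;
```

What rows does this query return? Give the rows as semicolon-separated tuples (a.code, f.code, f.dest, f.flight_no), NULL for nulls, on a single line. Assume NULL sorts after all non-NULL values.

FULL OUTER JOIN keeps every row from both sides; unmatched rows get NULL for the other side's columns.
Matching on a.code = f.code. A NULL in a compared column never satisfies the condition.
Matched pairs: 3; unmatched a rows kept: 8; unmatched f rows kept: 4.

(CR, NULL, NULL, NULL); (CR, NULL, NULL, NULL); (HP, NULL, NULL, NULL); (HP, NULL, NULL, NULL); (NU, NU, DM, 205); (NU, NU, NU, 244); (NU, NU, OC, 252); (PD, NULL, NULL, NULL); (RF, NULL, NULL, NULL); (RF, NULL, NULL, NULL); (NULL, BQ, CR, 257); (NULL, LS, DM, 203); (NULL, LS, GN, 202); (NULL, NULL, TH, 234); (NULL, NULL, NULL, NULL)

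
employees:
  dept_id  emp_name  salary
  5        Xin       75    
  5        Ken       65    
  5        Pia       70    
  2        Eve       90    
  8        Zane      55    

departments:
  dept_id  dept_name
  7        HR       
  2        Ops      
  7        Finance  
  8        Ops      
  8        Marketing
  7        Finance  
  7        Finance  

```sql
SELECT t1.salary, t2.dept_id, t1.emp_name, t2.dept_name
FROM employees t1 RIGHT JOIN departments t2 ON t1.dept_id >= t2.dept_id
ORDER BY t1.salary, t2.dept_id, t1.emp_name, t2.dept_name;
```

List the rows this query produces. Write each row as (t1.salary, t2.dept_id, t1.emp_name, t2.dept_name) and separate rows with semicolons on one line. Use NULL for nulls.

(55, 2, Zane, Ops); (55, 7, Zane, Finance); (55, 7, Zane, Finance); (55, 7, Zane, Finance); (55, 7, Zane, HR); (55, 8, Zane, Marketing); (55, 8, Zane, Ops); (65, 2, Ken, Ops); (70, 2, Pia, Ops); (75, 2, Xin, Ops); (90, 2, Eve, Ops)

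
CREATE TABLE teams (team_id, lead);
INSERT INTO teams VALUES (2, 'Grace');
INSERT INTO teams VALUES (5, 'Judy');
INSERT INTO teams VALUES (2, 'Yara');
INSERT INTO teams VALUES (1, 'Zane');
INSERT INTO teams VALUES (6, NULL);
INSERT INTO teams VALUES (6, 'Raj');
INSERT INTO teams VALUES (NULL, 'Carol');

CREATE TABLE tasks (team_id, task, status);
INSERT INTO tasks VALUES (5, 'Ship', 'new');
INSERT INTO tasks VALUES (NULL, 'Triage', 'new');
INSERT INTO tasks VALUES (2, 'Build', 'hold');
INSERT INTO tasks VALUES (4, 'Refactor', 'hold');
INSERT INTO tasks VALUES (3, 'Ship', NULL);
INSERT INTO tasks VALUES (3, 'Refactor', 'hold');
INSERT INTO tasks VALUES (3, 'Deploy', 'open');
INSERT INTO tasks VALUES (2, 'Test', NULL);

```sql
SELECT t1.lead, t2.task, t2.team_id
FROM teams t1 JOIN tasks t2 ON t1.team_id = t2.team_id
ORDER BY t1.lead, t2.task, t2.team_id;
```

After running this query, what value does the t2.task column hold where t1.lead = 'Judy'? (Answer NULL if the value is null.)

INNER JOIN keeps only pairs where the ON condition holds.
Matching on t1.team_id = t2.team_id. A NULL in a compared column never satisfies the condition.
- t1[0] team_id=2 → 2 match(es) in t2 → 2 row(s).
- t1[1] team_id=5 → 1 match(es) in t2 → 1 row(s).
- t1[2] team_id=2 → 2 match(es) in t2 → 2 row(s).
- t1[3] team_id=1 → no match; dropped.
- t1[4] team_id=6 → no match; dropped.
- t1[5] team_id=6 → no match; dropped.
- t1[6] team_id=NULL → no match; dropped.

Ship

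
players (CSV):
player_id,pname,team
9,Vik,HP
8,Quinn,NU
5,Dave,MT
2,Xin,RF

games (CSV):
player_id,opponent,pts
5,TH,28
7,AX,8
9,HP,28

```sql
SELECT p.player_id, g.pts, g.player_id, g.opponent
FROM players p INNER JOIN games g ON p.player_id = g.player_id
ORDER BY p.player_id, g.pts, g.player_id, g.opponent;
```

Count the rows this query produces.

2

INNER JOIN keeps only pairs where the ON condition holds.
Matching on p.player_id = g.player_id.
- p[0] player_id=9 → 1 match(es) in g → 1 row(s).
- p[1] player_id=8 → no match; dropped.
- p[2] player_id=5 → 1 match(es) in g → 1 row(s).
- p[3] player_id=2 → no match; dropped.
Total: 2 rows.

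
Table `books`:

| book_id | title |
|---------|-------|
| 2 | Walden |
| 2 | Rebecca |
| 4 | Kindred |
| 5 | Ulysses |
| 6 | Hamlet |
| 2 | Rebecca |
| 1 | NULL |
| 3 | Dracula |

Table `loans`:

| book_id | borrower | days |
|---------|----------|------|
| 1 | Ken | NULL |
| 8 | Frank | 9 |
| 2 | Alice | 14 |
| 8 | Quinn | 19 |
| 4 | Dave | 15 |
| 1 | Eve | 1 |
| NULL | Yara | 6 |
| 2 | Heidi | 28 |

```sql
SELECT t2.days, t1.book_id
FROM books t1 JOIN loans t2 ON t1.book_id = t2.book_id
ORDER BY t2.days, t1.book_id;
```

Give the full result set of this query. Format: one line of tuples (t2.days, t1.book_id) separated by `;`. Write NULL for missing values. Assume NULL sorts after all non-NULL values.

INNER JOIN keeps only pairs where the ON condition holds.
Matching on t1.book_id = t2.book_id. A NULL in a compared column never satisfies the condition.
Matched pairs: 9.

(1, 1); (14, 2); (14, 2); (14, 2); (15, 4); (28, 2); (28, 2); (28, 2); (NULL, 1)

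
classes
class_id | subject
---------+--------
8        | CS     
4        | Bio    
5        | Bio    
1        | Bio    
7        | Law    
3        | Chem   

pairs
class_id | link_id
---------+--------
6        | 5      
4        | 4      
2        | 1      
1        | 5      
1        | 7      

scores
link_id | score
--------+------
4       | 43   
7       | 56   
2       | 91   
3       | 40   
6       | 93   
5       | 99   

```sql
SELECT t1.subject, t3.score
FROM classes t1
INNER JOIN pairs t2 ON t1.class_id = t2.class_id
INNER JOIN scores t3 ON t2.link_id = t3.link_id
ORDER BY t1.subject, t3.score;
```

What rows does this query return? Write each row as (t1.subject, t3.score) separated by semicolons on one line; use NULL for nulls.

(Bio, 43); (Bio, 56); (Bio, 99)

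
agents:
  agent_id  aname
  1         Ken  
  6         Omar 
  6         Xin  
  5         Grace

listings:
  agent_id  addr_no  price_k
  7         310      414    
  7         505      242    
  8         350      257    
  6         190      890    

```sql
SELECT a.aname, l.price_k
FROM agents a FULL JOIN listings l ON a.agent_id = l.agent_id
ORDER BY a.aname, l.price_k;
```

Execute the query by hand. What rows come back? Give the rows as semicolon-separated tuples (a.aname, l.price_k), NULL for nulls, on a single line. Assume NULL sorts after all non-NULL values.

(Grace, NULL); (Ken, NULL); (Omar, 890); (Xin, 890); (NULL, 242); (NULL, 257); (NULL, 414)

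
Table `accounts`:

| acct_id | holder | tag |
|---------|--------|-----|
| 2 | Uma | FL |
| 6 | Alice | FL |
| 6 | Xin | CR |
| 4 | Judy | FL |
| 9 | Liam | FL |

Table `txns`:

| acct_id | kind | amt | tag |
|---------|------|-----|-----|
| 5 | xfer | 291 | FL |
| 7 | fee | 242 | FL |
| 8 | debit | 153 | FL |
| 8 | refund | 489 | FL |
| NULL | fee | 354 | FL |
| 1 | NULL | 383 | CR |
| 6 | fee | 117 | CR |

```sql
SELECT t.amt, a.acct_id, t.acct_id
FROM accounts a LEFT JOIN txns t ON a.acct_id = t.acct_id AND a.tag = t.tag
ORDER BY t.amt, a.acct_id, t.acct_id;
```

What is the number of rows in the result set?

5

LEFT JOIN keeps every row from `accounts`; unmatched rows get NULL for `txns`'s columns.
Matching on a.acct_id = t.acct_id AND a.tag = t.tag. A NULL in a compared column never satisfies the condition.
Matched pairs: 1; unmatched a rows kept: 4.
Total: 1 matched + 4 padded = 5 rows.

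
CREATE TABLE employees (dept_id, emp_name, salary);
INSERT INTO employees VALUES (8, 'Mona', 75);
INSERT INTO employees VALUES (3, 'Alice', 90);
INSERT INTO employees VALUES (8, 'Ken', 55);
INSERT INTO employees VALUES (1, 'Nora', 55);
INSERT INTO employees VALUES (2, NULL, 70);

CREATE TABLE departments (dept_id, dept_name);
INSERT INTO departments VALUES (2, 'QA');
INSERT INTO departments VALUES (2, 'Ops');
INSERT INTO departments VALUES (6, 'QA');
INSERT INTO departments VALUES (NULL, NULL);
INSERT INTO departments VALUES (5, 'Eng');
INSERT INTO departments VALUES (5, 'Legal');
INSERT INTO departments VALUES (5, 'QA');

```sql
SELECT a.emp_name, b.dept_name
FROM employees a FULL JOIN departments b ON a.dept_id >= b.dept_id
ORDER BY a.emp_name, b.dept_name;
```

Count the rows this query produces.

FULL OUTER JOIN keeps every row from both sides; unmatched rows get NULL for the other side's columns.
Matching on a.dept_id >= b.dept_id. A NULL in a compared column never satisfies the condition.
Matched pairs: 16; unmatched a rows kept: 1; unmatched b rows kept: 1.
Total: 16 matched + 2 padded = 18 rows.

18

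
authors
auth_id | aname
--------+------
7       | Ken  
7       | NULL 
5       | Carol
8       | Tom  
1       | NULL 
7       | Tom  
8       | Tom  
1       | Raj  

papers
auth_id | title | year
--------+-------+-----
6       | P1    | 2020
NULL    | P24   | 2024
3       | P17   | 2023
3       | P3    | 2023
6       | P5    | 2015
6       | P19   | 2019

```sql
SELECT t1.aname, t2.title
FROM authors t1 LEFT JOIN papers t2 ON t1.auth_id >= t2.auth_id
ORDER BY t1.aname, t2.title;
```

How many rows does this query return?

LEFT JOIN keeps every row from `authors`; unmatched rows get NULL for `papers`'s columns.
Matching on t1.auth_id >= t2.auth_id. A NULL in a compared column never satisfies the condition.
- t1 (auth_id=7) pairs with 5 row(s) of t2.
- t1 (auth_id=7) pairs with 5 row(s) of t2.
- t1 (auth_id=5) pairs with 2 row(s) of t2.
- t1 (auth_id=8) pairs with 5 row(s) of t2.
- t1 (auth_id=1) has no partner → padded with NULL.
- t1 (auth_id=7) pairs with 5 row(s) of t2.
- t1 (auth_id=8) pairs with 5 row(s) of t2.
- t1 (auth_id=1) has no partner → padded with NULL.
Total: 27 matched + 2 padded = 29 rows.

29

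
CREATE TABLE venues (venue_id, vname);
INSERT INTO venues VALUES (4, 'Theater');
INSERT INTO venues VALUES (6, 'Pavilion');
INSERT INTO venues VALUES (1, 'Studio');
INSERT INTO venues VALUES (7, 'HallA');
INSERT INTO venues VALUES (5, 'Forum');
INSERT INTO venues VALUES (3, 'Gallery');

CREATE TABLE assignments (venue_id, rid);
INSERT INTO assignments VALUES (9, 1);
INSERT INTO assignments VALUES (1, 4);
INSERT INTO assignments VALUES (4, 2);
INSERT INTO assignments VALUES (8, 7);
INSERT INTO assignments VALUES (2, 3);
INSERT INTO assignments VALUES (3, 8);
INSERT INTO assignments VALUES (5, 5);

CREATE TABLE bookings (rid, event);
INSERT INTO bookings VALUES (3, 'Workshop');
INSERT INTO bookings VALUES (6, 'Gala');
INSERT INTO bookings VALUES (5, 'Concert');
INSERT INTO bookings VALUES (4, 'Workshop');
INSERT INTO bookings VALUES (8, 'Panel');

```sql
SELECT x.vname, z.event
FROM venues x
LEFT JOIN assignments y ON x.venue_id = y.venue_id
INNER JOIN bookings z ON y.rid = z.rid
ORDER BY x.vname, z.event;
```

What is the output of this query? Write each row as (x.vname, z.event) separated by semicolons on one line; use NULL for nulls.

(Forum, Concert); (Gallery, Panel); (Studio, Workshop)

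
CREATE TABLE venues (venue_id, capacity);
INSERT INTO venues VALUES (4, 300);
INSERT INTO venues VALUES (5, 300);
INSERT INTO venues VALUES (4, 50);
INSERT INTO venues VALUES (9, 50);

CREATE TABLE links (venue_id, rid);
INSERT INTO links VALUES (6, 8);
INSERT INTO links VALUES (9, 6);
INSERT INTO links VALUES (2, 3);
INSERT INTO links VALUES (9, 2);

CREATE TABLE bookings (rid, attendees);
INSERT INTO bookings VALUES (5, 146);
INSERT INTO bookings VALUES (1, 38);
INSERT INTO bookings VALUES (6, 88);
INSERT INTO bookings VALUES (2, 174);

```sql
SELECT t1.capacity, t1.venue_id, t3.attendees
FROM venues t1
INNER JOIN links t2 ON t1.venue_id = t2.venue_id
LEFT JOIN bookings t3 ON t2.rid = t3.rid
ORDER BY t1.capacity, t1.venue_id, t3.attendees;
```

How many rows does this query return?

2

Joins associate left-to-right: venues INNER JOIN links on venue_id gives 2 intermediate row(s).
Then LEFT JOIN `bookings t3` on rid: each of those 2 rows is kept; rows whose t2.rid has no match in t3 get NULL for t3's columns.
Result: 2 row(s).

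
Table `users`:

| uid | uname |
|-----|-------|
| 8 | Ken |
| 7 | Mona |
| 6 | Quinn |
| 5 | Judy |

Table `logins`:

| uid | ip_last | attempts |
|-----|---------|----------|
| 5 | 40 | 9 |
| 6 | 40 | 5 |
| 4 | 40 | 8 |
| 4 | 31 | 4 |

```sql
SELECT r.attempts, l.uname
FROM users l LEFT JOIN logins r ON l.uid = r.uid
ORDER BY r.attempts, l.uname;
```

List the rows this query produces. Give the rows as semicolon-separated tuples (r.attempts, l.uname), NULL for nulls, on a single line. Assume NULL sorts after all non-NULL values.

LEFT JOIN keeps every row from `users`; unmatched rows get NULL for `logins`'s columns.
Matching on l.uid = r.uid.
Matched pairs: 2; unmatched l rows kept: 2.

(5, Quinn); (9, Judy); (NULL, Ken); (NULL, Mona)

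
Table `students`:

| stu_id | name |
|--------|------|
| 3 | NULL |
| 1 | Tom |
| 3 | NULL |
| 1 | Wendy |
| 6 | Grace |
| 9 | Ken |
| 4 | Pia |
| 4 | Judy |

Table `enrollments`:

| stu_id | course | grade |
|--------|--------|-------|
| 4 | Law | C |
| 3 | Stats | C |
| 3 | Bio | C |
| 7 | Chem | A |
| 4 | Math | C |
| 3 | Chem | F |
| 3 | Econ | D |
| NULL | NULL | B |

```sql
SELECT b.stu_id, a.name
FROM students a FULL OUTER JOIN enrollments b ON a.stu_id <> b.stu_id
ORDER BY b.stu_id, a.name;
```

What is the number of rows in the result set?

FULL OUTER JOIN keeps every row from both sides; unmatched rows get NULL for the other side's columns.
Matching on a.stu_id <> b.stu_id. A NULL in a compared column never satisfies the condition.
Matched pairs: 44; unmatched a rows kept: 0; unmatched b rows kept: 1.
Total: 44 matched + 1 padded = 45 rows.

45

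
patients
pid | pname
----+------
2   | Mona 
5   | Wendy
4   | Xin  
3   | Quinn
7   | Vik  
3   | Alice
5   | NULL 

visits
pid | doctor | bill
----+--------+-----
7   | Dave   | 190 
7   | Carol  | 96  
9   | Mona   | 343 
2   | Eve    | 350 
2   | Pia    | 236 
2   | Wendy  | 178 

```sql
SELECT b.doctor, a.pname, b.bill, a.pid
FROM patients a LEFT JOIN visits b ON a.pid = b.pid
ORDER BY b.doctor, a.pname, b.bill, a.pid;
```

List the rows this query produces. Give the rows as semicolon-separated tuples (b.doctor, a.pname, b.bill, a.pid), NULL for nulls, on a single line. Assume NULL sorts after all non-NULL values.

(Carol, Vik, 96, 7); (Dave, Vik, 190, 7); (Eve, Mona, 350, 2); (Pia, Mona, 236, 2); (Wendy, Mona, 178, 2); (NULL, Alice, NULL, 3); (NULL, Quinn, NULL, 3); (NULL, Wendy, NULL, 5); (NULL, Xin, NULL, 4); (NULL, NULL, NULL, 5)

LEFT JOIN keeps every row from `patients`; unmatched rows get NULL for `visits`'s columns.
Matching on a.pid = b.pid.
Matched pairs: 5; unmatched a rows kept: 5.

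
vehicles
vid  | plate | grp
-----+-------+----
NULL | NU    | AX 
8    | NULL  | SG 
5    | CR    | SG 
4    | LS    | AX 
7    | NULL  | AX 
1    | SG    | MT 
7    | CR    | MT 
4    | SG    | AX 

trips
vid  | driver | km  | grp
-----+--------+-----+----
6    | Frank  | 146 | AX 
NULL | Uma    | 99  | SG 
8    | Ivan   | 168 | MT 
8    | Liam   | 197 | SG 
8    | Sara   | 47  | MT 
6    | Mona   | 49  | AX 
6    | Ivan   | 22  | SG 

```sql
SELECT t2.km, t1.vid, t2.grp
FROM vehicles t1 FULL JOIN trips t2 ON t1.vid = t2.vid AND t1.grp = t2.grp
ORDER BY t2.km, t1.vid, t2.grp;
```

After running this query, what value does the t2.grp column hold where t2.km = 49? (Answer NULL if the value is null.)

AX

FULL OUTER JOIN keeps every row from both sides; unmatched rows get NULL for the other side's columns.
Matching on t1.vid = t2.vid AND t1.grp = t2.grp. A NULL in a compared column never satisfies the condition.
- t1 row (vid=NULL, grp=AX): no match → kept, t2 columns NULL.
- t1 row (vid=8, grp=SG): matches 1 t2 row(s) → 1 output row(s).
- t1 row (vid=5, grp=SG): no match → kept, t2 columns NULL.
- t1 row (vid=4, grp=AX): no match → kept, t2 columns NULL.
- t1 row (vid=7, grp=AX): no match → kept, t2 columns NULL.
- t1 row (vid=1, grp=MT): no match → kept, t2 columns NULL.
- t1 row (vid=7, grp=MT): no match → kept, t2 columns NULL.
- t1 row (vid=4, grp=AX): no match → kept, t2 columns NULL.
- plus 6 unmatched t2 row(s), each kept with NULL t1 columns.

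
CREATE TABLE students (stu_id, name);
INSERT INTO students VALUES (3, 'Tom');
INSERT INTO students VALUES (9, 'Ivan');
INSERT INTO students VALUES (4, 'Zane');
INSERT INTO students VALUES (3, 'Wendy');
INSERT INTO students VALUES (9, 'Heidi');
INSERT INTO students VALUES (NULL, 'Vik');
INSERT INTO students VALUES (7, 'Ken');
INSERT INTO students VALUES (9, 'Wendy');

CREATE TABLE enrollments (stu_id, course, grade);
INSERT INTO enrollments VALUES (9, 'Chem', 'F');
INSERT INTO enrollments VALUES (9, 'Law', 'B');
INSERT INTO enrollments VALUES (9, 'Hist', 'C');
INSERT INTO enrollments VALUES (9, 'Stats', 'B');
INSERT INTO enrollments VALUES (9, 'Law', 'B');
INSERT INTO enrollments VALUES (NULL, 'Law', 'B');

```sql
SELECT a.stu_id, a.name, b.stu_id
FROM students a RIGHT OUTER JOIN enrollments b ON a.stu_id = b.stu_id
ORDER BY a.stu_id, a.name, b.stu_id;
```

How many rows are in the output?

RIGHT JOIN keeps every row from `enrollments`; unmatched rows get NULL for `students`'s columns.
Matching on a.stu_id = b.stu_id. A NULL in a compared column never satisfies the condition.
Matched pairs: 15; unmatched b rows kept: 1.
Total: 15 matched + 1 padded = 16 rows.

16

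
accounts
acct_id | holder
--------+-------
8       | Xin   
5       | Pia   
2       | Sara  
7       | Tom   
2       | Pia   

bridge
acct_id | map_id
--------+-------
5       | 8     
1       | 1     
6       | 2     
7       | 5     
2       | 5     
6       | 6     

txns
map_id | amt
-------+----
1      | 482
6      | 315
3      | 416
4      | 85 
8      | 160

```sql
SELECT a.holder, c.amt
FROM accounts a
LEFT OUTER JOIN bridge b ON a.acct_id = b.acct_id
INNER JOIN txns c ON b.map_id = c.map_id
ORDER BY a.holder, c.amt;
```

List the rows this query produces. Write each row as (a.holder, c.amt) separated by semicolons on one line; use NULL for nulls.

(Pia, 160)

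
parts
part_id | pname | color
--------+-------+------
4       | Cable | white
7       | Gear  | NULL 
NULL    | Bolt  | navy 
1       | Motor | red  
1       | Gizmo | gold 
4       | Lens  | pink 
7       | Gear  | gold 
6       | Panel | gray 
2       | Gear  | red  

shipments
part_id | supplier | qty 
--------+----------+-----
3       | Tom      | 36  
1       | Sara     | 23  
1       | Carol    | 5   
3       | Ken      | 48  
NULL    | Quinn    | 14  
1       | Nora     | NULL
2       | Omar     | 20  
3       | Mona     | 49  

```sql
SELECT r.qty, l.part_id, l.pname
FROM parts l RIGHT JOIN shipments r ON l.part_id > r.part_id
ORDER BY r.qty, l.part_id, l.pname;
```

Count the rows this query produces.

39

RIGHT JOIN keeps every row from `shipments`; unmatched rows get NULL for `parts`'s columns.
Matching on l.part_id > r.part_id. A NULL in a compared column never satisfies the condition.
- l row (part_id=4): matches 7 r row(s) → 7 output row(s).
- l row (part_id=7): matches 7 r row(s) → 7 output row(s).
- l row (part_id=NULL): no match.
- l row (part_id=1): no match.
- l row (part_id=1): no match.
- l row (part_id=4): matches 7 r row(s) → 7 output row(s).
- l row (part_id=7): matches 7 r row(s) → 7 output row(s).
- l row (part_id=6): matches 7 r row(s) → 7 output row(s).
- l row (part_id=2): matches 3 r row(s) → 3 output row(s).
- plus 1 unmatched r row(s), each kept with NULL l columns.
Total: 38 matched + 1 padded = 39 rows.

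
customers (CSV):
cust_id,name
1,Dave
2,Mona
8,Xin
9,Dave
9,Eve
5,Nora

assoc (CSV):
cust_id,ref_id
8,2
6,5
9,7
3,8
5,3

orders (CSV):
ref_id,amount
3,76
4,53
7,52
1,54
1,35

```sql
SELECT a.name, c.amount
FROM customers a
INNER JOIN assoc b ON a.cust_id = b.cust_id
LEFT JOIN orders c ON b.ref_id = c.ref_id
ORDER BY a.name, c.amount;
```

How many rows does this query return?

4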